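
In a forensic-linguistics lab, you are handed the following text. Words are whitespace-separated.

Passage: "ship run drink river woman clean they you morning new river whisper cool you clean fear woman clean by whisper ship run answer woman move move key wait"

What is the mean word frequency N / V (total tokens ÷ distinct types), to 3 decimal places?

N = 28 tokens, V = 18 types.
Mean frequency = N / V = 28 / 18 = 1.556

1.556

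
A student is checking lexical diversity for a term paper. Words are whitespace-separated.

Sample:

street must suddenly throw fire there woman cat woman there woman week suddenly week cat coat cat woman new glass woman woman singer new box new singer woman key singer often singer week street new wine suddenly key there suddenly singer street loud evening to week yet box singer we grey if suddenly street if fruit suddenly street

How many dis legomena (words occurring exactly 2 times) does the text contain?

Frequencies: woman:7, suddenly:6, singer:6, street:5, week:4, new:4, there:3, cat:3, box:2, key:2, if:2, must:1, throw:1, fire:1, coat:1, glass:1, often:1, wine:1, loud:1, evening:1, … (5 more, each freq 1)
Words with frequency 2: box, if, key

3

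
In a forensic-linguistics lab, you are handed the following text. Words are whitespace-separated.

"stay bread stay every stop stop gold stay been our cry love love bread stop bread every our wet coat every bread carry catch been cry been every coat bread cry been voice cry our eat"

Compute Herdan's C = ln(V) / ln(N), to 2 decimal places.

N = 36, V = 15.
ln(V) = 2.708050, ln(N) = 3.583519
C = 2.708050 / 3.583519 = 0.76

0.76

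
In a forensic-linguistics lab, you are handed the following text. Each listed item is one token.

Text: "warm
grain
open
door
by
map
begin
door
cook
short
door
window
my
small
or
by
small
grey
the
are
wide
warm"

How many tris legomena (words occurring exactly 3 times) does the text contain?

1

Frequencies: door:3, warm:2, by:2, small:2, grain:1, open:1, map:1, begin:1, cook:1, short:1, window:1, my:1, or:1, grey:1, the:1, are:1, wide:1
Words with frequency 3: door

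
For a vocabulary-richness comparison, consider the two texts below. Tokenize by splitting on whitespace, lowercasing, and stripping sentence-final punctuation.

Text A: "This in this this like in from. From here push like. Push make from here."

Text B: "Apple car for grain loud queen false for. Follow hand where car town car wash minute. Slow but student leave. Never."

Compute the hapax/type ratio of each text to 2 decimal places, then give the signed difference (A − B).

-0.75

A: hapax=1, V=7, ratio=0.14
B: hapax=16, V=18, ratio=0.89
Difference = 0.14 − 0.89 = -0.75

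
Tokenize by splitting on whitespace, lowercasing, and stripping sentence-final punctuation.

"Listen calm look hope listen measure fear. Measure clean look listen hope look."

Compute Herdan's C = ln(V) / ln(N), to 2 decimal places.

0.76

N = 13, V = 7.
ln(V) = 1.945910, ln(N) = 2.564949
C = 1.945910 / 2.564949 = 0.76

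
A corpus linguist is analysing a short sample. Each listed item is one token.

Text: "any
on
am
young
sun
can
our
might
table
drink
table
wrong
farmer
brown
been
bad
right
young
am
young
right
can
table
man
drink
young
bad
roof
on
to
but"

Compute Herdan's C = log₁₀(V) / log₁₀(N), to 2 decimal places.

N = 31, V = 20.
log₁₀(V) = 1.301030, log₁₀(N) = 1.491362
C = 1.301030 / 1.491362 = 0.87

0.87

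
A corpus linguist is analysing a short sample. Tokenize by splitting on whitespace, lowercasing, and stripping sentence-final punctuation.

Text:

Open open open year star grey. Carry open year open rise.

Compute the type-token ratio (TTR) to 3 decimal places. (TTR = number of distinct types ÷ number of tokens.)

0.545

N = 11 tokens, V = 6 types.
TTR = V / N = 6 / 11 = 0.545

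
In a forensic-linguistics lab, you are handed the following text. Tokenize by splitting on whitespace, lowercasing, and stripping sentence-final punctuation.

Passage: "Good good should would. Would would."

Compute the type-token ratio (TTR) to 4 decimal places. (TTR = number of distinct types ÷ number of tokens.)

0.5000

N = 6 tokens, V = 3 types.
TTR = V / N = 3 / 6 = 0.5000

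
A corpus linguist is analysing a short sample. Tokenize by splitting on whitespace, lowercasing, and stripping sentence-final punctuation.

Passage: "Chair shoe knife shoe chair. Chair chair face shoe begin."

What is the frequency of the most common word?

4

Frequencies: chair:4, shoe:3, knife:1, face:1, begin:1
Most common: 'chair' with frequency 4.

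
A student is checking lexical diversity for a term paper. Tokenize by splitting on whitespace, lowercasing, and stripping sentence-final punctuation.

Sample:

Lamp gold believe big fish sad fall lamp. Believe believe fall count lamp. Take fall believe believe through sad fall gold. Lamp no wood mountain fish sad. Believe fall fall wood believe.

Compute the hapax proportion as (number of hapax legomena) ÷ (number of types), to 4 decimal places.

Frequencies: believe:7, fall:6, lamp:4, sad:3, gold:2, fish:2, wood:2, big:1, count:1, take:1, through:1, no:1, mountain:1
Hapax count = 6; type count = 13.
Ratio = 6 / 13 = 0.4615

0.4615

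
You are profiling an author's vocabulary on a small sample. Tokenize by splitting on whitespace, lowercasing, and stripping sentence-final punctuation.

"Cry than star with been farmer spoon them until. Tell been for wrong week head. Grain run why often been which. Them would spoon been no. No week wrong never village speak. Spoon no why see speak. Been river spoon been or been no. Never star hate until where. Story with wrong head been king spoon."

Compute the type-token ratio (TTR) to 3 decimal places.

0.554

N = 56 tokens, V = 31 types.
TTR = V / N = 31 / 56 = 0.554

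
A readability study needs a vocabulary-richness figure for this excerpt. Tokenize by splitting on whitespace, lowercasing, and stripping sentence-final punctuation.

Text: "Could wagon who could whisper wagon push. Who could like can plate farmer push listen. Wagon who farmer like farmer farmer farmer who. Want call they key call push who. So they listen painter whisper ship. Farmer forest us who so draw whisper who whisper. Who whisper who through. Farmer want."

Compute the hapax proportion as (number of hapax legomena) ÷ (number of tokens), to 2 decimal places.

Frequencies: who:9, farmer:7, whisper:5, could:3, wagon:3, push:3, like:2, listen:2, want:2, call:2, they:2, so:2, can:1, plate:1, key:1, painter:1, ship:1, forest:1, us:1, draw:1, … (1 more, each freq 1)
Hapax count = 9; token count = 51.
Ratio = 9 / 51 = 0.18

0.18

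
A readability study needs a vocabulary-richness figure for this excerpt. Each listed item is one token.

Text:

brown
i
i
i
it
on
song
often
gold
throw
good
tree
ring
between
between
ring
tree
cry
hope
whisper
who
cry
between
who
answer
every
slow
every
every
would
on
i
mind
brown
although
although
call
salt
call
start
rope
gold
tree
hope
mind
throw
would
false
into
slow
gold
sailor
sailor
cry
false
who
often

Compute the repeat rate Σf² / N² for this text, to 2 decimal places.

0.04

Frequencies: i:4, gold:3, tree:3, between:3, cry:3, who:3, every:3, brown:2, on:2, often:2, throw:2, ring:2, hope:2, slow:2, would:2, mind:2, although:2, call:2, false:2, sailor:2, … (9 more, each freq 1)
Σf² = 131; N² = 3249
Repeat rate = 131 / 3249 = 0.04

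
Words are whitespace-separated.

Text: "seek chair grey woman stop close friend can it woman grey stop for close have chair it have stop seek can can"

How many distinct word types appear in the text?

Distinct types: {can, chair, close, for, friend, grey, have, it, seek, stop, woman}
V = 11

11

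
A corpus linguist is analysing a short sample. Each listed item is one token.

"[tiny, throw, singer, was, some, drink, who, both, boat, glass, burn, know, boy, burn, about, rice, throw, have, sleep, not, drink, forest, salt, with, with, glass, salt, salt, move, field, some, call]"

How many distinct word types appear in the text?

24

Distinct types: {about, boat, both, boy, burn, call, drink, field, forest, glass, have, know, move, not, rice, salt, singer, sleep, some, throw, tiny, was, who, with}
V = 24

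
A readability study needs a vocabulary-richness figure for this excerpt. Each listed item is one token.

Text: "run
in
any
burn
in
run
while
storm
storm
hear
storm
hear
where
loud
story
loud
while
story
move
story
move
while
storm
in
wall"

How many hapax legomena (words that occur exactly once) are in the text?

Frequencies: storm:4, in:3, while:3, story:3, run:2, hear:2, loud:2, move:2, any:1, burn:1, where:1, wall:1
Hapax (freq=1): any, burn, wall, where

4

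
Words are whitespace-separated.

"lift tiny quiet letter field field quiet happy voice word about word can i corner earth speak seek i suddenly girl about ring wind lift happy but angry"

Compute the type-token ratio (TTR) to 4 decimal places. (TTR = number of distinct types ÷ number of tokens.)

N = 28 tokens, V = 21 types.
TTR = V / N = 21 / 28 = 0.7500

0.7500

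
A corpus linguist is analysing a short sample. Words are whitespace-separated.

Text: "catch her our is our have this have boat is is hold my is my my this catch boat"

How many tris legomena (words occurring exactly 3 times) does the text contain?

Frequencies: is:4, my:3, catch:2, our:2, have:2, this:2, boat:2, her:1, hold:1
Words with frequency 3: my

1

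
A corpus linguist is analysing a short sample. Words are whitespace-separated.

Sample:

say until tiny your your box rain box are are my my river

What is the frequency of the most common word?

Frequencies: your:2, box:2, are:2, my:2, say:1, until:1, tiny:1, rain:1, river:1
Most common: 'your' with frequency 2.

2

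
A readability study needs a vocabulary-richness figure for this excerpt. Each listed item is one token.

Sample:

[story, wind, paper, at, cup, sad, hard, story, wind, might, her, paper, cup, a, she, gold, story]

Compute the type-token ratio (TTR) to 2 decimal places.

N = 17 tokens, V = 12 types.
TTR = V / N = 12 / 17 = 0.71

0.71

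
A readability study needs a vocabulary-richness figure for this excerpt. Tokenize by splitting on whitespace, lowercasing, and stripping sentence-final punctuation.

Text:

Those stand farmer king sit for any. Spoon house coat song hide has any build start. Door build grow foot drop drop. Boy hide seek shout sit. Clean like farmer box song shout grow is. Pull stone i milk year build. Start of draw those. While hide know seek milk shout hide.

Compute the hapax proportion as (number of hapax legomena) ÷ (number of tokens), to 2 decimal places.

Frequencies: hide:4, build:3, shout:3, those:2, farmer:2, sit:2, any:2, song:2, start:2, grow:2, drop:2, seek:2, milk:2, stand:1, king:1, for:1, spoon:1, house:1, coat:1, has:1, … (15 more, each freq 1)
Hapax count = 22; token count = 52.
Ratio = 22 / 52 = 0.42

0.42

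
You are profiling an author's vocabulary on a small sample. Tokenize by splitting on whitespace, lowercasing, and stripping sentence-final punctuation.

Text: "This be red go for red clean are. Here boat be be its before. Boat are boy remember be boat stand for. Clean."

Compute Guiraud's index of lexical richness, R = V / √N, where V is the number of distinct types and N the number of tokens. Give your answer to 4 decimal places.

2.9192

N = 23, V = 14.
√N = 4.795832
R = 14 / 4.795832 = 2.9192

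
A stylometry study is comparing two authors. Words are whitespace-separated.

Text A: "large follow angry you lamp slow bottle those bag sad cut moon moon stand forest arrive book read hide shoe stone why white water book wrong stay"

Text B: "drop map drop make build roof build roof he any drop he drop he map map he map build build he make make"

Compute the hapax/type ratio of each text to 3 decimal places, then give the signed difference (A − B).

A: hapax=23, V=25, ratio=0.920
B: hapax=1, V=7, ratio=0.143
Difference = 0.920 − 0.143 = 0.777

0.777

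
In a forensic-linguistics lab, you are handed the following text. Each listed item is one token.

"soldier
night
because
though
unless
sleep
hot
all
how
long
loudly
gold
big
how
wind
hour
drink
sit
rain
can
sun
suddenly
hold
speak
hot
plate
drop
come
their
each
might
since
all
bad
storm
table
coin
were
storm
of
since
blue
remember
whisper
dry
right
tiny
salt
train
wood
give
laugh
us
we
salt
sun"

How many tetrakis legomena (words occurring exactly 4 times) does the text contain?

Frequencies: hot:2, all:2, how:2, sun:2, since:2, storm:2, salt:2, soldier:1, night:1, because:1, though:1, unless:1, sleep:1, long:1, loudly:1, gold:1, big:1, wind:1, hour:1, drink:1, … (29 more, each freq 1)
Words with frequency 4: (none)

0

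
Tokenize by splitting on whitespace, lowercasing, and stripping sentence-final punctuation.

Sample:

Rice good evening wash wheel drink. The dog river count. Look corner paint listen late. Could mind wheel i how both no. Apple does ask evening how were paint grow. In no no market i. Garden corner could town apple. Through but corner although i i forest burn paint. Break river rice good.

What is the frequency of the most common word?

Frequencies: i:4, corner:3, paint:3, no:3, rice:2, good:2, evening:2, wheel:2, river:2, could:2, how:2, apple:2, wash:1, drink:1, the:1, dog:1, count:1, look:1, listen:1, late:1, … (16 more, each freq 1)
Most common: 'i' with frequency 4.

4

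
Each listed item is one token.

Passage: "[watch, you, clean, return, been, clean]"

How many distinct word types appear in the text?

Distinct types: {been, clean, return, watch, you}
V = 5

5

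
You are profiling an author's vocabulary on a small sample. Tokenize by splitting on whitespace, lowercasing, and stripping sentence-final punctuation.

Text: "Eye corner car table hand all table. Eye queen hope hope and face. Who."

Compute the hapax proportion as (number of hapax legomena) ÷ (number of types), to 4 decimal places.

Frequencies: eye:2, table:2, hope:2, corner:1, car:1, hand:1, all:1, queen:1, and:1, face:1, who:1
Hapax count = 8; type count = 11.
Ratio = 8 / 11 = 0.7273

0.7273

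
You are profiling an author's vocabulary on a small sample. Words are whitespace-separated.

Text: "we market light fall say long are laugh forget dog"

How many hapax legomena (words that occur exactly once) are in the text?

Frequencies: we:1, market:1, light:1, fall:1, say:1, long:1, are:1, laugh:1, forget:1, dog:1
Hapax (freq=1): are, dog, fall, forget, laugh, light, long, market, say, we

10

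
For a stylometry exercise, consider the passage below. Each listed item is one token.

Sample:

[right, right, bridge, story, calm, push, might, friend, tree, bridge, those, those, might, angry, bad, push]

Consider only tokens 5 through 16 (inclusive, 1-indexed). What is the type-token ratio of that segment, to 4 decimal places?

0.7500

Segment tokens 5–16: calm, push, might, friend, tree, bridge, those, those, might, angry, bad, push
Segment N = 12, segment V = 9.
TTR = 9 / 12 = 0.7500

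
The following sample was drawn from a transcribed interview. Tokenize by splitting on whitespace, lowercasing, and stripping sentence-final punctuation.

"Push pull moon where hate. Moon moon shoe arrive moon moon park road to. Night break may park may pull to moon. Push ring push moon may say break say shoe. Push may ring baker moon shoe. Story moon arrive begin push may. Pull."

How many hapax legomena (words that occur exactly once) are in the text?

Frequencies: moon:9, push:5, may:5, pull:3, shoe:3, arrive:2, park:2, to:2, break:2, ring:2, say:2, where:1, hate:1, road:1, night:1, baker:1, story:1, begin:1
Hapax (freq=1): baker, begin, hate, night, road, story, where

7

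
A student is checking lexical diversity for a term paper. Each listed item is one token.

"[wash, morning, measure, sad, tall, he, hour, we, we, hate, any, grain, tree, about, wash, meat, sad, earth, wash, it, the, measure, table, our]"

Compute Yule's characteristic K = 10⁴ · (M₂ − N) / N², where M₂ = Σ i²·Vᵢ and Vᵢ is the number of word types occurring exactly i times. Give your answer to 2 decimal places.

208.33

Frequencies: wash:3, measure:2, sad:2, we:2, morning:1, tall:1, he:1, hour:1, hate:1, any:1, grain:1, tree:1, about:1, meat:1, earth:1, it:1, the:1, table:1, our:1
N = 24. Frequency spectrum: V_1=15, V_2=3, V_3=1
M₂ = 1²·15 + 2²·3 + 3²·1 = 36
K = 10000 × (36 − 24) / 24² = 208.33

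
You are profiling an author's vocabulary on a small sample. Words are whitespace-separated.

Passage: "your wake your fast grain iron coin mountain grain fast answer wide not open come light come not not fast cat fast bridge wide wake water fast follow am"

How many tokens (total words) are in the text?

Tokens: your, wake, your, fast, grain, iron, coin, mountain, grain, fast, answer, wide, not, open, come, light, come, not, not, fast, cat, fast, bridge, wide, wake, water, fast, follow, am
N = 29

29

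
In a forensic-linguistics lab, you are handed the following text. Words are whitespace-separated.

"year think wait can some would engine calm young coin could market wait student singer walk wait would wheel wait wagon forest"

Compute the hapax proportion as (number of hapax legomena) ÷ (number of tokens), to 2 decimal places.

Frequencies: wait:4, would:2, year:1, think:1, can:1, some:1, engine:1, calm:1, young:1, coin:1, could:1, market:1, student:1, singer:1, walk:1, wheel:1, wagon:1, forest:1
Hapax count = 16; token count = 22.
Ratio = 16 / 22 = 0.73

0.73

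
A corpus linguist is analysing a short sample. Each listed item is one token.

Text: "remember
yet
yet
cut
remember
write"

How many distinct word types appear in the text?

Distinct types: {cut, remember, write, yet}
V = 4

4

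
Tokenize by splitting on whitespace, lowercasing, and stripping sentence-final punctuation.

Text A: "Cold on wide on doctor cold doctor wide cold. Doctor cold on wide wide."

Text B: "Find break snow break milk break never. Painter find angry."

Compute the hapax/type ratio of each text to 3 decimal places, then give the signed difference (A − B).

-0.714

A: hapax=0, V=4, ratio=0.000
B: hapax=5, V=7, ratio=0.714
Difference = 0.000 − 0.714 = -0.714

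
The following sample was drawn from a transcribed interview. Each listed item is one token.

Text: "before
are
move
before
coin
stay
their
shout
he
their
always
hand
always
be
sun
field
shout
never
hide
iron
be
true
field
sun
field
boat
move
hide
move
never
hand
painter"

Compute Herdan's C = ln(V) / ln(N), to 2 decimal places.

N = 32, V = 19.
ln(V) = 2.944439, ln(N) = 3.465736
C = 2.944439 / 3.465736 = 0.85

0.85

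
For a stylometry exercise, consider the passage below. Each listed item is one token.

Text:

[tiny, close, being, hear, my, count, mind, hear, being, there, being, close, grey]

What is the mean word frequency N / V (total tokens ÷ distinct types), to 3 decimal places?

1.444

N = 13 tokens, V = 9 types.
Mean frequency = N / V = 13 / 9 = 1.444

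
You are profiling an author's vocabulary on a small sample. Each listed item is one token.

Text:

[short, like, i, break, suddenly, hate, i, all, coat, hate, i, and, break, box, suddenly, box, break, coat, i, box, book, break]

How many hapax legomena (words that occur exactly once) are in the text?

Frequencies: i:4, break:4, box:3, suddenly:2, hate:2, coat:2, short:1, like:1, all:1, and:1, book:1
Hapax (freq=1): all, and, book, like, short

5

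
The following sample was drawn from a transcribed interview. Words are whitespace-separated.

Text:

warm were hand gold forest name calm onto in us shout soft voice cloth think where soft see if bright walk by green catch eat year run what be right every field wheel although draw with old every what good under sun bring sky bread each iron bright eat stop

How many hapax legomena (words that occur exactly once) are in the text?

Frequencies: soft:2, bright:2, eat:2, what:2, every:2, warm:1, were:1, hand:1, gold:1, forest:1, name:1, calm:1, onto:1, in:1, us:1, shout:1, voice:1, cloth:1, think:1, where:1, … (25 more, each freq 1)
Hapax (freq=1): although, be, bread, bring, by, calm, catch, cloth, draw, each, field, forest, gold, good, green, hand, if, in, iron, name, old, onto, right, run, see, shout, sky, stop, sun, think, under, us, voice, walk, warm, were, wheel, where, with, year

40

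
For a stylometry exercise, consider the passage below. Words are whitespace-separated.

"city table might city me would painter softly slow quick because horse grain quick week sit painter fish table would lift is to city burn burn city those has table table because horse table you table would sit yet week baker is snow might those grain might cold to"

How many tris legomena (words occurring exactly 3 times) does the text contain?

2

Frequencies: table:6, city:4, might:3, would:3, painter:2, quick:2, because:2, horse:2, grain:2, week:2, sit:2, is:2, to:2, burn:2, those:2, me:1, softly:1, slow:1, fish:1, lift:1, … (6 more, each freq 1)
Words with frequency 3: might, would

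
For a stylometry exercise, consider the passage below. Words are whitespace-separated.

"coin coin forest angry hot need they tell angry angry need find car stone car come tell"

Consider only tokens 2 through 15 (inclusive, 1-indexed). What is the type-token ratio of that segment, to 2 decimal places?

0.71

Segment tokens 2–15: coin, forest, angry, hot, need, they, tell, angry, angry, need, find, car, stone, car
Segment N = 14, segment V = 10.
TTR = 10 / 14 = 0.71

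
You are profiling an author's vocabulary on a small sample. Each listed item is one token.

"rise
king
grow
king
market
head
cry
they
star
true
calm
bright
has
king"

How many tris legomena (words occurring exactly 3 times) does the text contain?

1

Frequencies: king:3, rise:1, grow:1, market:1, head:1, cry:1, they:1, star:1, true:1, calm:1, bright:1, has:1
Words with frequency 3: king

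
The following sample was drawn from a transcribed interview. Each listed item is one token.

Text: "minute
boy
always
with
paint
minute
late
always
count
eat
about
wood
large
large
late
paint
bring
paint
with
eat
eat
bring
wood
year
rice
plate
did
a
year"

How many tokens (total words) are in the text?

29

Tokens: minute, boy, always, with, paint, minute, late, always, count, eat, about, wood, large, large, late, paint, bring, paint, with, eat, eat, bring, wood, year, rice, plate, did, a, year
N = 29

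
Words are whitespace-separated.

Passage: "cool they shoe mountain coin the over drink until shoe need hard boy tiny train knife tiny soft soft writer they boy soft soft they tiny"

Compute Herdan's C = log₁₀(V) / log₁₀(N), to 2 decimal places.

N = 26, V = 17.
log₁₀(V) = 1.230449, log₁₀(N) = 1.414973
C = 1.230449 / 1.414973 = 0.87

0.87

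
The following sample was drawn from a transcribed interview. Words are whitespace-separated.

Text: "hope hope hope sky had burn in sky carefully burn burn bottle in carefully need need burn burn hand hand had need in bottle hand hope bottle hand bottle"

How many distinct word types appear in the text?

Distinct types: {bottle, burn, carefully, had, hand, hope, in, need, sky}
V = 9

9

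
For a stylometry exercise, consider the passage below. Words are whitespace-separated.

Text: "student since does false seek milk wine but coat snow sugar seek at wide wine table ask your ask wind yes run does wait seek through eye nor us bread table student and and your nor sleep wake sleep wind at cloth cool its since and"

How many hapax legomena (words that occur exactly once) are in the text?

Frequencies: seek:3, and:3, student:2, since:2, does:2, wine:2, at:2, table:2, ask:2, your:2, wind:2, nor:2, sleep:2, false:1, milk:1, but:1, coat:1, snow:1, sugar:1, wide:1, … (11 more, each freq 1)
Hapax (freq=1): bread, but, cloth, coat, cool, eye, false, its, milk, run, snow, sugar, through, us, wait, wake, wide, yes

18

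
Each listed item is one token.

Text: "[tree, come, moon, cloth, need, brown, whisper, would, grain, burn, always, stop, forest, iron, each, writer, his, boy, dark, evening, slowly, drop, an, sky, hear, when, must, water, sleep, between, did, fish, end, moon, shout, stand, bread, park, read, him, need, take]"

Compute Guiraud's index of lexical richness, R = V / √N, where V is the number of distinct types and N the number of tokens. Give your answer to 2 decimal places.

N = 42, V = 40.
√N = 6.480741
R = 40 / 6.480741 = 6.17

6.17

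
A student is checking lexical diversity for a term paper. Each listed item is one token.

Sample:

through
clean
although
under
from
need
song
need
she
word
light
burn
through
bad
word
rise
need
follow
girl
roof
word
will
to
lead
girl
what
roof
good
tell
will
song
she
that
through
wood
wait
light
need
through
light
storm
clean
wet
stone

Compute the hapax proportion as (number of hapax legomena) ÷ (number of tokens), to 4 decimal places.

0.4091

Frequencies: through:4, need:4, word:3, light:3, clean:2, song:2, she:2, girl:2, roof:2, will:2, although:1, under:1, from:1, burn:1, bad:1, rise:1, follow:1, to:1, lead:1, what:1, … (8 more, each freq 1)
Hapax count = 18; token count = 44.
Ratio = 18 / 44 = 0.4091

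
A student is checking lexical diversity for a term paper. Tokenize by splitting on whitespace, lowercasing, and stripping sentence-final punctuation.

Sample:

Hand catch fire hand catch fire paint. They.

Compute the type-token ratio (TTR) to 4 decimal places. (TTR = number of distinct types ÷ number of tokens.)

N = 8 tokens, V = 5 types.
TTR = V / N = 5 / 8 = 0.6250

0.6250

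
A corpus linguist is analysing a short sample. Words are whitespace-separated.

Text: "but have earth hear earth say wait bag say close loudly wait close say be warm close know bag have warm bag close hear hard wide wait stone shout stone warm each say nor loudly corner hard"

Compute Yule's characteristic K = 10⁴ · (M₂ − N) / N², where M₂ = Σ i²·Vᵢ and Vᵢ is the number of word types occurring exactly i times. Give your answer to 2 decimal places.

Frequencies: say:4, close:4, wait:3, bag:3, warm:3, have:2, earth:2, hear:2, loudly:2, hard:2, stone:2, but:1, be:1, know:1, wide:1, shout:1, each:1, nor:1, corner:1
N = 37. Frequency spectrum: V_1=8, V_2=6, V_3=3, V_4=2
M₂ = 1²·8 + 2²·6 + 3²·3 + 4²·2 = 91
K = 10000 × (91 − 37) / 37² = 394.45

394.45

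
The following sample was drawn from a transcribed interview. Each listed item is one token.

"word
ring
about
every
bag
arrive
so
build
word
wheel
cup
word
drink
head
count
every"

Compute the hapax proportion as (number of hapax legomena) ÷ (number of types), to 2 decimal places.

Frequencies: word:3, every:2, ring:1, about:1, bag:1, arrive:1, so:1, build:1, wheel:1, cup:1, drink:1, head:1, count:1
Hapax count = 11; type count = 13.
Ratio = 11 / 13 = 0.85

0.85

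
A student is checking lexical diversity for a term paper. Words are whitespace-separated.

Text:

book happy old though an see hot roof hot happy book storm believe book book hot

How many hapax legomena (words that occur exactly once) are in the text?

7

Frequencies: book:4, hot:3, happy:2, old:1, though:1, an:1, see:1, roof:1, storm:1, believe:1
Hapax (freq=1): an, believe, old, roof, see, storm, though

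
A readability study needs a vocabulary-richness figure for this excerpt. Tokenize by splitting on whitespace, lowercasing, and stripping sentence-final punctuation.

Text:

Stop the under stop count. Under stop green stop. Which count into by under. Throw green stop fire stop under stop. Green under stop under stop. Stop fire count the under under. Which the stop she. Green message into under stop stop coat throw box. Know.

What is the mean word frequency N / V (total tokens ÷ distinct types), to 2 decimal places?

3.07

N = 46 tokens, V = 15 types.
Mean frequency = N / V = 46 / 15 = 3.07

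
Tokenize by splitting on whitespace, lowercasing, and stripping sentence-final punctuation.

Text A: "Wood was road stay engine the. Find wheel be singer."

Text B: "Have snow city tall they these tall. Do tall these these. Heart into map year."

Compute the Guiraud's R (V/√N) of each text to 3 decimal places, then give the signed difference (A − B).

A: V=10, N=10, R=3.162
B: V=11, N=15, R=2.840
Difference = 3.162 − 2.840 = 0.322

0.322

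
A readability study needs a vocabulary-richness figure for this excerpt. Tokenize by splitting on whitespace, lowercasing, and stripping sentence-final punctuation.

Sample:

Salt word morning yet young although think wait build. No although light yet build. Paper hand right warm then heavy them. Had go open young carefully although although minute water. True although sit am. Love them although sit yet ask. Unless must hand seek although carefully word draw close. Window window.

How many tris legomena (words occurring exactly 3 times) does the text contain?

1

Frequencies: although:7, yet:3, word:2, young:2, build:2, hand:2, them:2, carefully:2, sit:2, window:2, salt:1, morning:1, think:1, wait:1, no:1, light:1, paper:1, right:1, warm:1, then:1, … (15 more, each freq 1)
Words with frequency 3: yet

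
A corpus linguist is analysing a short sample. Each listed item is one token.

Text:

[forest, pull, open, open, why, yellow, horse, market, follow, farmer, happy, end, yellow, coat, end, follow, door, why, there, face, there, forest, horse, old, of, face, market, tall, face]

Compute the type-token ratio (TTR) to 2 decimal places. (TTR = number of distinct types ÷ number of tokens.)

N = 29 tokens, V = 18 types.
TTR = V / N = 18 / 29 = 0.62

0.62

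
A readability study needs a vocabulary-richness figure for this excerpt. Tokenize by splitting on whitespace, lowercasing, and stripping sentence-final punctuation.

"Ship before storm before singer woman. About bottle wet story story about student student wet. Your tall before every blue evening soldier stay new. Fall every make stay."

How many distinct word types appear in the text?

20

Distinct types: {about, before, blue, bottle, evening, every, fall, make, new, ship, singer, soldier, stay, storm, story, student, tall, wet, woman, your}
V = 20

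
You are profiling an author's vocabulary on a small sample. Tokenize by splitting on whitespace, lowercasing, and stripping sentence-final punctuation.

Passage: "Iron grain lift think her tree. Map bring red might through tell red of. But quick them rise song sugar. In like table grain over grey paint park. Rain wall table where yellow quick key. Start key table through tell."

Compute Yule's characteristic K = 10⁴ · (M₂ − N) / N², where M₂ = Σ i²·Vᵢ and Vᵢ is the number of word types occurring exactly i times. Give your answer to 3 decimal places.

Frequencies: table:3, grain:2, red:2, through:2, tell:2, quick:2, key:2, iron:1, lift:1, think:1, her:1, tree:1, map:1, bring:1, might:1, of:1, but:1, them:1, rise:1, song:1, … (12 more, each freq 1)
N = 40. Frequency spectrum: V_1=25, V_2=6, V_3=1
M₂ = 1²·25 + 2²·6 + 3²·1 = 58
K = 10000 × (58 − 40) / 40² = 112.500

112.500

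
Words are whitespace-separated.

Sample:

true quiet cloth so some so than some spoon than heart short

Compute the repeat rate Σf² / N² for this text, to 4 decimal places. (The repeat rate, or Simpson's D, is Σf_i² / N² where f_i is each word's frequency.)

0.1250

Frequencies: so:2, some:2, than:2, true:1, quiet:1, cloth:1, spoon:1, heart:1, short:1
Σf² = 18; N² = 144
Repeat rate = 18 / 144 = 0.1250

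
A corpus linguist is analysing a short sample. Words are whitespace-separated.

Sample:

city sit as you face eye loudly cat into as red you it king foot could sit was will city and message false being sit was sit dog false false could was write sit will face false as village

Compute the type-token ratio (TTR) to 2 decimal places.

N = 39 tokens, V = 23 types.
TTR = V / N = 23 / 39 = 0.59

0.59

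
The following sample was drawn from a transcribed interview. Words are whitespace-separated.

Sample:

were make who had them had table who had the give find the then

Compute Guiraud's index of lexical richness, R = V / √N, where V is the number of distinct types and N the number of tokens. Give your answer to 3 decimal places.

2.673

N = 14, V = 10.
√N = 3.741657
R = 10 / 3.741657 = 2.673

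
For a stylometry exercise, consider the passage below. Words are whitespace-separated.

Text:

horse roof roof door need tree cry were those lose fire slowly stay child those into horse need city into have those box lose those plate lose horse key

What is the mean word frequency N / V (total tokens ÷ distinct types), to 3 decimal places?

N = 29 tokens, V = 19 types.
Mean frequency = N / V = 29 / 19 = 1.526

1.526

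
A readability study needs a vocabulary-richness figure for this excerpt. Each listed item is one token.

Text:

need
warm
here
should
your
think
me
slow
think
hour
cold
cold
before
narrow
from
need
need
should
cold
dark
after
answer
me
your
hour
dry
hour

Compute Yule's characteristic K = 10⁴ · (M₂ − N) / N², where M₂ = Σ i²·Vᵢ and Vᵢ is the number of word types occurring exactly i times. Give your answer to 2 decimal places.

356.65

Frequencies: need:3, hour:3, cold:3, should:2, your:2, think:2, me:2, warm:1, here:1, slow:1, before:1, narrow:1, from:1, dark:1, after:1, answer:1, dry:1
N = 27. Frequency spectrum: V_1=10, V_2=4, V_3=3
M₂ = 1²·10 + 2²·4 + 3²·3 = 53
K = 10000 × (53 − 27) / 27² = 356.65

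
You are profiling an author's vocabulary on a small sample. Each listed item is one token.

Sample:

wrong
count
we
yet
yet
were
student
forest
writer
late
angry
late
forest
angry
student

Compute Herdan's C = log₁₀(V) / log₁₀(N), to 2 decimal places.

0.85

N = 15, V = 10.
log₁₀(V) = 1.000000, log₁₀(N) = 1.176091
C = 1.000000 / 1.176091 = 0.85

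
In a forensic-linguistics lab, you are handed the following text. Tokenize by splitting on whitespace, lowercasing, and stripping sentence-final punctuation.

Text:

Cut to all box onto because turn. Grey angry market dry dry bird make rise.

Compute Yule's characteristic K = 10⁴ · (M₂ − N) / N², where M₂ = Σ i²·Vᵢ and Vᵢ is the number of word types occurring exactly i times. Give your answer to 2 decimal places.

Frequencies: dry:2, cut:1, to:1, all:1, box:1, onto:1, because:1, turn:1, grey:1, angry:1, market:1, bird:1, make:1, rise:1
N = 15. Frequency spectrum: V_1=13, V_2=1
M₂ = 1²·13 + 2²·1 = 17
K = 10000 × (17 − 15) / 15² = 88.89

88.89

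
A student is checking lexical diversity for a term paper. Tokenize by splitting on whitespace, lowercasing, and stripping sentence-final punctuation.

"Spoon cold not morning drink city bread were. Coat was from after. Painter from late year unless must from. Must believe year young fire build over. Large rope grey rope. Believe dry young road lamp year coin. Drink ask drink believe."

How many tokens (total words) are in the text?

Tokens: spoon, cold, not, morning, drink, city, bread, were, coat, was, from, after, painter, from, late, year, unless, must, from, must, believe, year, young, fire, build, over, large, rope, grey, rope, believe, dry, young, road, lamp, year, coin, drink, ask, drink, believe
N = 41

41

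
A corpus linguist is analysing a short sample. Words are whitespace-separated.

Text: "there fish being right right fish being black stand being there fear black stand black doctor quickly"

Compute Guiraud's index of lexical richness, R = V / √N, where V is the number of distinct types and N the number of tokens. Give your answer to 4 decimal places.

2.1828

N = 17, V = 9.
√N = 4.123106
R = 9 / 4.123106 = 2.1828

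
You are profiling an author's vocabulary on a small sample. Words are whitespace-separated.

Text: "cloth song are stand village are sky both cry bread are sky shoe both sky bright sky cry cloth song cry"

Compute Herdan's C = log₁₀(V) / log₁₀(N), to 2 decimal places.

0.79

N = 21, V = 11.
log₁₀(V) = 1.041393, log₁₀(N) = 1.322219
C = 1.041393 / 1.322219 = 0.79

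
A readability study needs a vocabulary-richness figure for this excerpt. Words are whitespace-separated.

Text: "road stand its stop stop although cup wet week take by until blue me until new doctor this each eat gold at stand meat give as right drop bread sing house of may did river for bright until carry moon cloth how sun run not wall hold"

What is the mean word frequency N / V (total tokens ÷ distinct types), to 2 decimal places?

1.09

N = 47 tokens, V = 43 types.
Mean frequency = N / V = 47 / 43 = 1.09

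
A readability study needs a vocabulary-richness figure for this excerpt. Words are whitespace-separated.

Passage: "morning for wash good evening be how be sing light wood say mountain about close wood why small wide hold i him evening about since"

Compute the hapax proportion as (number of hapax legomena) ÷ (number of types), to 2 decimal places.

0.81

Frequencies: evening:2, be:2, wood:2, about:2, morning:1, for:1, wash:1, good:1, how:1, sing:1, light:1, say:1, mountain:1, close:1, why:1, small:1, wide:1, hold:1, i:1, him:1, … (1 more, each freq 1)
Hapax count = 17; type count = 21.
Ratio = 17 / 21 = 0.81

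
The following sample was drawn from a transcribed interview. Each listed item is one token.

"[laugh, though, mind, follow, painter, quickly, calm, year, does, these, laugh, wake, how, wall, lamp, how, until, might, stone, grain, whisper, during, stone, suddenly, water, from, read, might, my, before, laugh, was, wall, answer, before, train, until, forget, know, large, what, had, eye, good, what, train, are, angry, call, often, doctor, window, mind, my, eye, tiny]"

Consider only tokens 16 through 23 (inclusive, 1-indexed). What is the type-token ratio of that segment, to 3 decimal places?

0.875

Segment tokens 16–23: how, until, might, stone, grain, whisper, during, stone
Segment N = 8, segment V = 7.
TTR = 7 / 8 = 0.875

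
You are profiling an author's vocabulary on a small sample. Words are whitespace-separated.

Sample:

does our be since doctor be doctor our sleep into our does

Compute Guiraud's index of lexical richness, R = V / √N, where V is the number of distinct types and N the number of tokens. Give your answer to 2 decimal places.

2.02

N = 12, V = 7.
√N = 3.464102
R = 7 / 3.464102 = 2.02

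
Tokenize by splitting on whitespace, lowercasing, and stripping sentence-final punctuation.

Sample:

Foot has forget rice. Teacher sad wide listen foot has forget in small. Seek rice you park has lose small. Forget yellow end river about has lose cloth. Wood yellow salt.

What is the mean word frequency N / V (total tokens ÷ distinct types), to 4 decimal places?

N = 31 tokens, V = 21 types.
Mean frequency = N / V = 31 / 21 = 1.4762

1.4762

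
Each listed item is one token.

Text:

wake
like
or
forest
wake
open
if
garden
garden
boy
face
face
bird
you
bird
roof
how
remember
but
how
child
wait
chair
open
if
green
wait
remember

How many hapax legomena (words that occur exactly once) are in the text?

Frequencies: wake:2, open:2, if:2, garden:2, face:2, bird:2, how:2, remember:2, wait:2, like:1, or:1, forest:1, boy:1, you:1, roof:1, but:1, child:1, chair:1, green:1
Hapax (freq=1): boy, but, chair, child, forest, green, like, or, roof, you

10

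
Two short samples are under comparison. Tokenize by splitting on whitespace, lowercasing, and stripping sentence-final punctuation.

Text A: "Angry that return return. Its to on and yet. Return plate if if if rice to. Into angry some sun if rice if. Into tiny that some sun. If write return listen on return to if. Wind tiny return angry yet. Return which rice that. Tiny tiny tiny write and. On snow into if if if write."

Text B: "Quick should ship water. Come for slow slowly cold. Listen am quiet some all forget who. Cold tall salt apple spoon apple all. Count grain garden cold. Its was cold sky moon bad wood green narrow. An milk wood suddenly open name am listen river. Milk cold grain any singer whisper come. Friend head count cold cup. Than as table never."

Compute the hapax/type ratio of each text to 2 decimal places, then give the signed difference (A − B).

-0.49

A: hapax=6, V=20, ratio=0.30
B: hapax=37, V=47, ratio=0.79
Difference = 0.30 − 0.79 = -0.49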